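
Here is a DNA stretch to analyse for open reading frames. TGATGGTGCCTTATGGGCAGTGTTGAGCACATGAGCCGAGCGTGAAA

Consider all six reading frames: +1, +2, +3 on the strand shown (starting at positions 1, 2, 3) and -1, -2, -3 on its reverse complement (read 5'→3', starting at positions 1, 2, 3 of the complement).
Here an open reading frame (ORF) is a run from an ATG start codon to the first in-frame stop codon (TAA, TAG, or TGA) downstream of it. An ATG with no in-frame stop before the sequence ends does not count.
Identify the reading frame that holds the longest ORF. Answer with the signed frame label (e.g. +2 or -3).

Reverse complement (5'→3'): TTTCACGCTCGGCTCATGTGCTCAACACTGCCCATAAGGCACCATCA
Frame +1: TGA TGG TGC CTT ATG GGC AGT GTT GAG CAC ATG AGC CGA GCG TGA — ATG at 13, stop TGA at 43 → 33 nt; ATG at 31, stop TGA at 43 → 15 nt.
Frame +2: GAT GGT GCC TTA TGG GCA GTG TTG AGC ACA TGA GCC GAG CGT GAA — no ATG→stop ORF.
Frame +3: ATG GTG CCT TAT GGG CAG TGT TGA GCA CAT GAG CCG AGC GTG AAA — ATG at 3, stop TGA at 24 → 24 nt.
Frame -1: TTT CAC GCT CGG CTC ATG TGC TCA ACA CTG CCC ATA AGG CAC CAT — no ATG→stop ORF.
Frame -2: TTC ACG CTC GGC TCA TGT GCT CAA CAC TGC CCA TAA GGC ACC ATC — no ATG→stop ORF.
Frame -3: TCA CGC TCG GCT CAT GTG CTC AAC ACT GCC CAT AAG GCA CCA TCA — no ATG→stop ORF.
Longest ORF is 33 nt in frame +1 (positions 13–45).

+1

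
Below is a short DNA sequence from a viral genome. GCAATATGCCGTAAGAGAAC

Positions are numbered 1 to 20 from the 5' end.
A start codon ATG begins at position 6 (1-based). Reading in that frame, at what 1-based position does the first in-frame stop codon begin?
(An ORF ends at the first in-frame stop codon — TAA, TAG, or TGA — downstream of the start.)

Codons from position 6: ATG (6–8), CCG (9–11), TAA (12–14).
TAA is a stop codon; it begins at position 12.

12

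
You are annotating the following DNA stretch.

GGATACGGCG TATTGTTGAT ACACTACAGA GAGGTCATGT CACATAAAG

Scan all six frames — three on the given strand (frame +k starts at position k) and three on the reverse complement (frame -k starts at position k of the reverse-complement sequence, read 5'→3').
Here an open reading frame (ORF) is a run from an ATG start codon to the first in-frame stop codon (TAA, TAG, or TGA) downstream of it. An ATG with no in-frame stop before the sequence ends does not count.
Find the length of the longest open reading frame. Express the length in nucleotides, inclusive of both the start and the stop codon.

15

Reverse complement (5'→3'): CTTTATGTGACATGACCTCTCTGTAGTGTATCAACAATACGCCGTATCC
Frame +1: GGA TAC GGC GTA TTG TTG ATA CAC TAC AGA GAG GTC ATG TCA CAT AAA — no ATG→stop ORF.
Frame +2: GAT ACG GCG TAT TGT TGA TAC ACT ACA GAG AGG TCA TGT CAC ATA AAG — no ATG→stop ORF.
Frame +3: ATA CGG CGT ATT GTT GAT ACA CTA CAG AGA GGT CAT GTC ACA TAA — no ATG→stop ORF.
Frame -1: CTT TAT GTG ACA TGA CCT CTC TGT AGT GTA TCA ACA ATA CGC CGT ATC — no ATG→stop ORF.
Frame -2: TTT ATG TGA CAT GAC CTC TCT GTA GTG TAT CAA CAA TAC GCC GTA TCC — ATG at 5, stop TGA at 8 → 6 nt.
Frame -3: TTA TGT GAC ATG ACC TCT CTG TAG TGT ATC AAC AAT ACG CCG TAT — ATG at 12, stop TAG at 24 → 15 nt.
Longest: frame -3, positions 12–26, 15 nt = 5 codons = 4 aa. → 15 nucleotides.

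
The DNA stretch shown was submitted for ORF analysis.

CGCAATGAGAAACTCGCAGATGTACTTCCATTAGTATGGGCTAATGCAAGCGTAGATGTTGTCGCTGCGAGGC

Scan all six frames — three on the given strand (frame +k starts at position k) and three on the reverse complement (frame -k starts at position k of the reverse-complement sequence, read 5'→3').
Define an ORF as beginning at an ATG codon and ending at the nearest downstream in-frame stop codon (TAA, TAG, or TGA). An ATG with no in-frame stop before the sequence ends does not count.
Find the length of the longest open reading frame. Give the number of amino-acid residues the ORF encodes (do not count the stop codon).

9

Reverse complement (5'→3'): GCCTCGCAGCGACAACATCTACGCTTGCATTAGCCCATACTAATGGAAGTACATCTGCGAGTTTCTCATTGCG
Frame +1: CGC AAT GAG AAA CTC GCA GAT GTA CTT CCA TTA GTA TGG GCT AAT GCA AGC GTA GAT GTT GTC GCT GCG AGG — no ATG→stop ORF.
Frame +2: GCA ATG AGA AAC TCG CAG ATG TAC TTC CAT TAG TAT GGG CTA ATG CAA GCG TAG ATG TTG TCG CTG CGA GGC — ATG at 5, stop TAG at 32 → 30 nt; ATG at 20, stop TAG at 32 → 15 nt; ATG at 44, stop TAG at 53 → 12 nt.
Frame +3: CAA TGA GAA ACT CGC AGA TGT ACT TCC ATT AGT ATG GGC TAA TGC AAG CGT AGA TGT TGT CGC TGC GAG — ATG at 36, stop TAA at 42 → 9 nt.
Frame -1: GCC TCG CAG CGA CAA CAT CTA CGC TTG CAT TAG CCC ATA CTA ATG GAA GTA CAT CTG CGA GTT TCT CAT TGC — no ATG→stop ORF.
Frame -2: CCT CGC AGC GAC AAC ATC TAC GCT TGC ATT AGC CCA TAC TAA TGG AAG TAC ATC TGC GAG TTT CTC ATT GCG — no ATG→stop ORF.
Frame -3: CTC GCA GCG ACA ACA TCT ACG CTT GCA TTA GCC CAT ACT AAT GGA AGT ACA TCT GCG AGT TTC TCA TTG — no ATG→stop ORF.
Longest: frame +2, positions 5–34, 30 nt = 10 codons = 9 aa. → 9 amino acids.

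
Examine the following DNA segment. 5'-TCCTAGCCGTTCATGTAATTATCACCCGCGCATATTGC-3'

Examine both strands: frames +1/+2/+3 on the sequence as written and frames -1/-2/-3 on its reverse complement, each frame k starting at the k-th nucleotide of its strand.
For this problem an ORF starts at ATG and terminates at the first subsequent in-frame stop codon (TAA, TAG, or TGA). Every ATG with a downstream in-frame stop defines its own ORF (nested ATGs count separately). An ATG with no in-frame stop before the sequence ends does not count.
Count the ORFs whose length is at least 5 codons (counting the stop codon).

0

Reverse complement (5'→3'): GCAATATGCGCGGGTGATAATTACATGAACGGCTAGGA
Frame +1: TCC TAG CCG TTC ATG TAA TTA TCA CCC GCG CAT ATT — ATG at 13, stop TAA at 16 → 6 nt.
Frame +2: CCT AGC CGT TCA TGT AAT TAT CAC CCG CGC ATA TTG — no ATG→stop ORF.
Frame +3: CTA GCC GTT CAT GTA ATT ATC ACC CGC GCA TAT TGC — no ATG→stop ORF.
Frame -1: GCA ATA TGC GCG GGT GAT AAT TAC ATG AAC GGC TAG — ATG at 25, stop TAG at 34 → 12 nt.
Frame -2: CAA TAT GCG CGG GTG ATA ATT ACA TGA ACG GCT AGG — no ATG→stop ORF.
Frame -3: AAT ATG CGC GGG TGA TAA TTA CAT GAA CGG CTA GGA — ATG at 6, stop TGA at 15 → 12 nt.
No ORF reaches 5 codons. Count = 0.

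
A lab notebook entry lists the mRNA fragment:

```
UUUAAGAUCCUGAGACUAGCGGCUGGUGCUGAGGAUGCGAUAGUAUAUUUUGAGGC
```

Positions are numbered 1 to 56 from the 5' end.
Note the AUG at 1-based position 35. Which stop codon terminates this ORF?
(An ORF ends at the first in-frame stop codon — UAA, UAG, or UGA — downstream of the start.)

Codons from position 35: AUG (35–37), CGA (38–40), UAG (41–43).
The first in-frame stop codon is UAG.

UAG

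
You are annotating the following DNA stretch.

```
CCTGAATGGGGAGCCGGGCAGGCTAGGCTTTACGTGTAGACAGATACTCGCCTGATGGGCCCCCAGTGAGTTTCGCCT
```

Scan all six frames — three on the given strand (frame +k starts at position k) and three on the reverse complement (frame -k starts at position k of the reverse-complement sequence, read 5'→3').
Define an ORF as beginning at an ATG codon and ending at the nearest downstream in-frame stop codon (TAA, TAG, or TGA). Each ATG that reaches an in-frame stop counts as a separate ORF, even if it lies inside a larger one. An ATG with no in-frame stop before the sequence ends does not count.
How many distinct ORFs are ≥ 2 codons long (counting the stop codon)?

2

Reverse complement (5'→3'): AGGCGAAACTCACTGGGGGCCCATCAGGCGAGTATCTGTCTACACGTAAAGCCTAGCCTGCCCGGCTCCCCATTCAGG
Frame +1: CCT GAA TGG GGA GCC GGG CAG GCT AGG CTT TAC GTG TAG ACA GAT ACT CGC CTG ATG GGC CCC CAG TGA GTT TCG CCT — ATG at 55, stop TGA at 67 → 15 nt.
Frame +2: CTG AAT GGG GAG CCG GGC AGG CTA GGC TTT ACG TGT AGA CAG ATA CTC GCC TGA TGG GCC CCC AGT GAG TTT CGC — no ATG→stop ORF.
Frame +3: TGA ATG GGG AGC CGG GCA GGC TAG GCT TTA CGT GTA GAC AGA TAC TCG CCT GAT GGG CCC CCA GTG AGT TTC GCC — ATG at 6, stop TAG at 24 → 21 nt.
Frame -1: AGG CGA AAC TCA CTG GGG GCC CAT CAG GCG AGT ATC TGT CTA CAC GTA AAG CCT AGC CTG CCC GGC TCC CCA TTC AGG — no ATG→stop ORF.
Frame -2: GGC GAA ACT CAC TGG GGG CCC ATC AGG CGA GTA TCT GTC TAC ACG TAA AGC CTA GCC TGC CCG GCT CCC CAT TCA — no ATG→stop ORF.
Frame -3: GCG AAA CTC ACT GGG GGC CCA TCA GGC GAG TAT CTG TCT ACA CGT AAA GCC TAG CCT GCC CGG CTC CCC ATT CAG — no ATG→stop ORF.
ORFs ≥ 2 codons: frame +1 55–69 (5 codons), frame +3 6–26 (7 codons). Count = 2.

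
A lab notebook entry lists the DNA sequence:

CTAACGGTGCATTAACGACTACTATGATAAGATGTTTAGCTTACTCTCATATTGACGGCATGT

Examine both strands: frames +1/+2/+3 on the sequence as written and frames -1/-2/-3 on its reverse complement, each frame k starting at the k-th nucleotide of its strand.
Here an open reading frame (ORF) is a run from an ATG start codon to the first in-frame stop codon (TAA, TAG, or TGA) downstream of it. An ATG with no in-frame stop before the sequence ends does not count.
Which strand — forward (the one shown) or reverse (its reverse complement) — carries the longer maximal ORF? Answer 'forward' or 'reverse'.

Reverse complement (5'→3'): ACATGCCGTCAATATGAGAGTAAGCTAAACATCTTATCATAGTAGTCGTTAATGCACCGTTAG
Frame +1: CTA ACG GTG CAT TAA CGA CTA CTA TGA TAA GAT GTT TAG CTT ACT CTC ATA TTG ACG GCA TGT — no ATG→stop ORF.
Frame +2: TAA CGG TGC ATT AAC GAC TAC TAT GAT AAG ATG TTT AGC TTA CTC TCA TAT TGA CGG CAT — ATG at 32, stop TGA at 53 → 24 nt.
Frame +3: AAC GGT GCA TTA ACG ACT ACT ATG ATA AGA TGT TTA GCT TAC TCT CAT ATT GAC GGC ATG — no ATG→stop ORF.
Frame -1: ACA TGC CGT CAA TAT GAG AGT AAG CTA AAC ATC TTA TCA TAG TAG TCG TTA ATG CAC CGT TAG — ATG at 52, stop TAG at 61 → 12 nt.
Frame -2: CAT GCC GTC AAT ATG AGA GTA AGC TAA ACA TCT TAT CAT AGT AGT CGT TAA TGC ACC GTT — ATG at 14, stop TAA at 26 → 15 nt.
Frame -3: ATG CCG TCA ATA TGA GAG TAA GCT AAA CAT CTT ATC ATA GTA GTC GTT AAT GCA CCG TTA — ATG at 3, stop TGA at 15 → 15 nt.
Forward-strand max 24 nt; reverse-strand max 15 nt. The forward strand has the longer ORF.

forward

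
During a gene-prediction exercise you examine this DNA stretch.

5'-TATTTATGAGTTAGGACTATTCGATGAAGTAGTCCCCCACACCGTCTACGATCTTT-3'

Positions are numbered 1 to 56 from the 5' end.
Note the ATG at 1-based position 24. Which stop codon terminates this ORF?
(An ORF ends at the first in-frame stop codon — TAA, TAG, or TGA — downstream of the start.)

TAG

Codons from position 24: ATG (24–26), AAG (27–29), TAG (30–32).
The first in-frame stop codon is TAG.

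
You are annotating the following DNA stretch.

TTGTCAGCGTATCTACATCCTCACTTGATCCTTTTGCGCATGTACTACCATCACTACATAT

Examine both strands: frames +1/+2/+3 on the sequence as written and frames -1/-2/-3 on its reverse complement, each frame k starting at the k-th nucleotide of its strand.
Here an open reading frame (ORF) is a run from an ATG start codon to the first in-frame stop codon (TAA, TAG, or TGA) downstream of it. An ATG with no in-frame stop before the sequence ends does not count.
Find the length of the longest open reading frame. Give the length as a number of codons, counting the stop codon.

13

Reverse complement (5'→3'): ATATGTAGTGATGGTAGTACATGCGCAAAAGGATCAAGTGAGGATGTAGATACGCTGACAA
Frame +1: TTG TCA GCG TAT CTA CAT CCT CAC TTG ATC CTT TTG CGC ATG TAC TAC CAT CAC TAC ATA — no ATG→stop ORF.
Frame +2: TGT CAG CGT ATC TAC ATC CTC ACT TGA TCC TTT TGC GCA TGT ACT ACC ATC ACT ACA TAT — no ATG→stop ORF.
Frame +3: GTC AGC GTA TCT ACA TCC TCA CTT GAT CCT TTT GCG CAT GTA CTA CCA TCA CTA CAT — no ATG→stop ORF.
Frame -1: ATA TGT AGT GAT GGT AGT ACA TGC GCA AAA GGA TCA AGT GAG GAT GTA GAT ACG CTG ACA — no ATG→stop ORF.
Frame -2: TAT GTA GTG ATG GTA GTA CAT GCG CAA AAG GAT CAA GTG AGG ATG TAG ATA CGC TGA CAA — ATG at 11, stop TAG at 47 → 39 nt; ATG at 44, stop TAG at 47 → 6 nt.
Frame -3: ATG TAG TGA TGG TAG TAC ATG CGC AAA AGG ATC AAG TGA GGA TGT AGA TAC GCT GAC — ATG at 3, stop TAG at 6 → 6 nt; ATG at 21, stop TGA at 39 → 21 nt.
Longest: frame -2, positions 11–49, 39 nt = 13 codons = 12 aa. → 13 codons.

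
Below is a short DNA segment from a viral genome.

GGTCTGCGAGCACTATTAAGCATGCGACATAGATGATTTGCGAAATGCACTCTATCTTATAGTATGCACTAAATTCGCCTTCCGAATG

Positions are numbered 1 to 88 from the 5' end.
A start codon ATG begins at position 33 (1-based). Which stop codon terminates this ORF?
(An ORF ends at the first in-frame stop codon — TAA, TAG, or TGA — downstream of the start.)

TAG

Codons from position 33: ATG (33–35), ATT (36–38), TGC (39–41), GAA (42–44), ATG (45–47), CAC (48–50), TCT (51–53), ATC (54–56), TTA (57–59), TAG (60–62).
The first in-frame stop codon is TAG.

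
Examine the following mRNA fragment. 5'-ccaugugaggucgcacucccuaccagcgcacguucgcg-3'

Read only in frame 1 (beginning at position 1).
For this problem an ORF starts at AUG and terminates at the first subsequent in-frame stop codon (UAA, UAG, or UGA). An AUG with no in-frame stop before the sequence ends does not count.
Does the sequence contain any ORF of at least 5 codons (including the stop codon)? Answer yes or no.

Frame 1: CCA UGU GAG GUC GCA CUC CCU ACC AGC GCA CGU UCG — no AUG→stop ORF.
Largest ORF found is 0 codons < 5, so no.

no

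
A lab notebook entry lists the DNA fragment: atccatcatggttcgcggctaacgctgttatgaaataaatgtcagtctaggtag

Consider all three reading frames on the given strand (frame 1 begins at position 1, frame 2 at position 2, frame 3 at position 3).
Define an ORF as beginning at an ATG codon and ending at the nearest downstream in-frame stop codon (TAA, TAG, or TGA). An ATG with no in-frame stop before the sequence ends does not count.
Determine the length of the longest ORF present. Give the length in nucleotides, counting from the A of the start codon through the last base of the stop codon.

15

Frame 1: ATC CAT CAT GGT TCG CGG CTA ACG CTG TTA TGA AAT AAA TGT CAG TCT AGG TAG — no ATG→stop ORF.
Frame 2: TCC ATC ATG GTT CGC GGC TAA CGC TGT TAT GAA ATA AAT GTC AGT CTA GGT — ATG at 8, stop TAA at 20 → 15 nt.
Frame 3: CCA TCA TGG TTC GCG GCT AAC GCT GTT ATG AAA TAA ATG TCA GTC TAG GTA — ATG at 30, stop TAA at 36 → 9 nt; ATG at 39, stop TAG at 48 → 12 nt.
Longest: frame 2, positions 8–22, 15 nt = 5 codons = 4 aa. → 15 nucleotides.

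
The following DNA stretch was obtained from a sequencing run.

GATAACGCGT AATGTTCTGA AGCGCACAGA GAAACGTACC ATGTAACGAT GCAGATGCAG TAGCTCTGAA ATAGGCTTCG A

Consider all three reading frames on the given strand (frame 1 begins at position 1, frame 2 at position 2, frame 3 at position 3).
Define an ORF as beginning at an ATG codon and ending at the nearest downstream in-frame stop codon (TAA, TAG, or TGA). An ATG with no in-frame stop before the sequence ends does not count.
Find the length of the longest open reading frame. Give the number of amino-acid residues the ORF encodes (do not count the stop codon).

Frame 1: GAT AAC GCG TAA TGT TCT GAA GCG CAC AGA GAA ACG TAC CAT GTA ACG ATG CAG ATG CAG TAG CTC TGA AAT AGG CTT CGA — ATG at 49, stop TAG at 61 → 15 nt; ATG at 55, stop TAG at 61 → 9 nt.
Frame 2: ATA ACG CGT AAT GTT CTG AAG CGC ACA GAG AAA CGT ACC ATG TAA CGA TGC AGA TGC AGT AGC TCT GAA ATA GGC TTC — ATG at 41, stop TAA at 44 → 6 nt.
Frame 3: TAA CGC GTA ATG TTC TGA AGC GCA CAG AGA AAC GTA CCA TGT AAC GAT GCA GAT GCA GTA GCT CTG AAA TAG GCT TCG — ATG at 12, stop TGA at 18 → 9 nt.
Longest: frame 1, positions 49–63, 15 nt = 5 codons = 4 aa. → 4 amino acids.

4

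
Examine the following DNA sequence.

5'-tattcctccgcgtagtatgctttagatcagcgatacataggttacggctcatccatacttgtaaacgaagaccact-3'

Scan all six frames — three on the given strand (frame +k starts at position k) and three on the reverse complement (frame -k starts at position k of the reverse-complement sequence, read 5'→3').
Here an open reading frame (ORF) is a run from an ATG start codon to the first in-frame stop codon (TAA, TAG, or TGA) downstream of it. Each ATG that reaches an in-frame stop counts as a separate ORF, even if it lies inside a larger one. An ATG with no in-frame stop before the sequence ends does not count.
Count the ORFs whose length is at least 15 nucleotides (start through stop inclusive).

Reverse complement (5'→3'): AGTGGTCTTCGTTTACAAGTATGGATGAGCCGTAACCTATGTATCGCTGATCTAAAGCATACTACGCGGAGGAATA
Frame +1: TAT TCC TCC GCG TAG TAT GCT TTA GAT CAG CGA TAC ATA GGT TAC GGC TCA TCC ATA CTT GTA AAC GAA GAC CAC — no ATG→stop ORF.
Frame +2: ATT CCT CCG CGT AGT ATG CTT TAG ATC AGC GAT ACA TAG GTT ACG GCT CAT CCA TAC TTG TAA ACG AAG ACC ACT — ATG at 17, stop TAG at 23 → 9 nt.
Frame +3: TTC CTC CGC GTA GTA TGC TTT AGA TCA GCG ATA CAT AGG TTA CGG CTC ATC CAT ACT TGT AAA CGA AGA CCA — no ATG→stop ORF.
Frame -1: AGT GGT CTT CGT TTA CAA GTA TGG ATG AGC CGT AAC CTA TGT ATC GCT GAT CTA AAG CAT ACT ACG CGG AGG AAT — no ATG→stop ORF.
Frame -2: GTG GTC TTC GTT TAC AAG TAT GGA TGA GCC GTA ACC TAT GTA TCG CTG ATC TAA AGC ATA CTA CGC GGA GGA ATA — no ATG→stop ORF.
Frame -3: TGG TCT TCG TTT ACA AGT ATG GAT GAG CCG TAA CCT ATG TAT CGC TGA TCT AAA GCA TAC TAC GCG GAG GAA — ATG at 21, stop TAA at 33 → 15 nt; ATG at 39, stop TGA at 48 → 12 nt.
ORFs ≥ 15 nucleotides: frame -3 21–35 (15 nucleotides). Count = 1.

1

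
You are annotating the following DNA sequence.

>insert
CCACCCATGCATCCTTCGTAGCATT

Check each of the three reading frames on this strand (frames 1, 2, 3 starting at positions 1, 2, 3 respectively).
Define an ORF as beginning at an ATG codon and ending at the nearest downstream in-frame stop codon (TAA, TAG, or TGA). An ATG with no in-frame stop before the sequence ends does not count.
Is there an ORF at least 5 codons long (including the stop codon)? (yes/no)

yes

Frame 1: CCA CCC ATG CAT CCT TCG TAG CAT — ATG at 7, stop TAG at 19 → 15 nt.
Frame 2: CAC CCA TGC ATC CTT CGT AGC ATT — no ATG→stop ORF.
Frame 3: ACC CAT GCA TCC TTC GTA GCA — no ATG→stop ORF.
Frame 1 has an ORF of 5 codons (positions 7–21) ≥ 5, so yes.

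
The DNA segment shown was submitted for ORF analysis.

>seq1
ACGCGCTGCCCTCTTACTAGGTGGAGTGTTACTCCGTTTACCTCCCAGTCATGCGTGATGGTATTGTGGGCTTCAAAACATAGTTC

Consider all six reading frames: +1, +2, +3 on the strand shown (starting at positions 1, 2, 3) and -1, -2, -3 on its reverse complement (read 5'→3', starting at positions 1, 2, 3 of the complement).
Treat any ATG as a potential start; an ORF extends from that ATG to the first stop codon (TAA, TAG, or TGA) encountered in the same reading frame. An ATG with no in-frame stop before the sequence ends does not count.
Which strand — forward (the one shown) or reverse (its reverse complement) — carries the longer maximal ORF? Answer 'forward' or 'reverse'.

forward

Reverse complement (5'→3'): GAACTATGTTTTGAAGCCCACAATACCATCACGCATGACTGGGAGGTAAACGGAGTAACACTCCACCTAGTAAGAGGGCAGCGCGT
Frame +1: ACG CGC TGC CCT CTT ACT AGG TGG AGT GTT ACT CCG TTT ACC TCC CAG TCA TGC GTG ATG GTA TTG TGG GCT TCA AAA CAT AGT — no ATG→stop ORF.
Frame +2: CGC GCT GCC CTC TTA CTA GGT GGA GTG TTA CTC CGT TTA CCT CCC AGT CAT GCG TGA TGG TAT TGT GGG CTT CAA AAC ATA GTT — no ATG→stop ORF.
Frame +3: GCG CTG CCC TCT TAC TAG GTG GAG TGT TAC TCC GTT TAC CTC CCA GTC ATG CGT GAT GGT ATT GTG GGC TTC AAA ACA TAG TTC — ATG at 51, stop TAG at 81 → 33 nt.
Frame -1: GAA CTA TGT TTT GAA GCC CAC AAT ACC ATC ACG CAT GAC TGG GAG GTA AAC GGA GTA ACA CTC CAC CTA GTA AGA GGG CAG CGC — no ATG→stop ORF.
Frame -2: AAC TAT GTT TTG AAG CCC ACA ATA CCA TCA CGC ATG ACT GGG AGG TAA ACG GAG TAA CAC TCC ACC TAG TAA GAG GGC AGC GCG — ATG at 35, stop TAA at 47 → 15 nt.
Frame -3: ACT ATG TTT TGA AGC CCA CAA TAC CAT CAC GCA TGA CTG GGA GGT AAA CGG AGT AAC ACT CCA CCT AGT AAG AGG GCA GCG CGT — ATG at 6, stop TGA at 12 → 9 nt.
Forward-strand max 33 nt; reverse-strand max 15 nt. The forward strand has the longer ORF.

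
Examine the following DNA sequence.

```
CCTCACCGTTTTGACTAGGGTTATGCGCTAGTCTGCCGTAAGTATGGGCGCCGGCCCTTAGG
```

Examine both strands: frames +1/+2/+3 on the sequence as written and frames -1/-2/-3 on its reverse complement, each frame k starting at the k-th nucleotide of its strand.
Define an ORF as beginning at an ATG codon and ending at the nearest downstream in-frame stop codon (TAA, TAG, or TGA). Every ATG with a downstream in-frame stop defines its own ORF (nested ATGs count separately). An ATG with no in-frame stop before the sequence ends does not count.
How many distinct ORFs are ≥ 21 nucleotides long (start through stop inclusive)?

0

Reverse complement (5'→3'): CCTAAGGGCCGGCGCCCATACTTACGGCAGACTAGCGCATAACCCTAGTCAAAACGGTGAGG
Frame +1: CCT CAC CGT TTT GAC TAG GGT TAT GCG CTA GTC TGC CGT AAG TAT GGG CGC CGG CCC TTA — no ATG→stop ORF.
Frame +2: CTC ACC GTT TTG ACT AGG GTT ATG CGC TAG TCT GCC GTA AGT ATG GGC GCC GGC CCT TAG — ATG at 23, stop TAG at 29 → 9 nt; ATG at 44, stop TAG at 59 → 18 nt.
Frame +3: TCA CCG TTT TGA CTA GGG TTA TGC GCT AGT CTG CCG TAA GTA TGG GCG CCG GCC CTT AGG — no ATG→stop ORF.
Frame -1: CCT AAG GGC CGG CGC CCA TAC TTA CGG CAG ACT AGC GCA TAA CCC TAG TCA AAA CGG TGA — no ATG→stop ORF.
Frame -2: CTA AGG GCC GGC GCC CAT ACT TAC GGC AGA CTA GCG CAT AAC CCT AGT CAA AAC GGT GAG — no ATG→stop ORF.
Frame -3: TAA GGG CCG GCG CCC ATA CTT ACG GCA GAC TAG CGC ATA ACC CTA GTC AAA ACG GTG AGG — no ATG→stop ORF.
No ORF reaches 21 nucleotides. Count = 0.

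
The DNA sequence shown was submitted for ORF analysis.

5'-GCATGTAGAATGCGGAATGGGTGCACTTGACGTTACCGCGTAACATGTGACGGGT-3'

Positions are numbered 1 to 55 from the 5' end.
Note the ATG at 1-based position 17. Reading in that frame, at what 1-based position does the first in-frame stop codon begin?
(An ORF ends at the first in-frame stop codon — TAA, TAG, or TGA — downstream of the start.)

41

Codons from position 17: ATG (17–19), GGT (20–22), GCA (23–25), CTT (26–28), GAC (29–31), GTT (32–34), ACC (35–37), GCG (38–40), TAA (41–43).
TAA is a stop codon; it begins at position 41.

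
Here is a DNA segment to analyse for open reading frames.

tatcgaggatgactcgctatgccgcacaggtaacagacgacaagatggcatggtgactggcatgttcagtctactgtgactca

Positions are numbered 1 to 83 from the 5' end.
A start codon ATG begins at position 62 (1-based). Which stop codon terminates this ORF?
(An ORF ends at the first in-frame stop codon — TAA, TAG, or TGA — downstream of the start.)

Codons from position 62: ATG (62–64), TTC (65–67), AGT (68–70), CTA (71–73), CTG (74–76), TGA (77–79).
The first in-frame stop codon is TGA.

TGA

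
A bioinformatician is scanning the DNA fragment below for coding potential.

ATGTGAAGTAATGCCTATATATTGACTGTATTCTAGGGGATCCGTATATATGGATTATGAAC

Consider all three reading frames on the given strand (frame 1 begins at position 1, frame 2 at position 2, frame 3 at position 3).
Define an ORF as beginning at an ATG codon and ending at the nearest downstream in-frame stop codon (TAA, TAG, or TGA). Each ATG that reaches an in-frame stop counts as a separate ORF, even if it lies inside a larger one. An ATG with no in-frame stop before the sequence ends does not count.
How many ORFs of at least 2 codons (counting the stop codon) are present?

2

Frame 1: ATG TGA AGT AAT GCC TAT ATA TTG ACT GTA TTC TAG GGG ATC CGT ATA TAT GGA TTA TGA — ATG at 1, stop TGA at 4 → 6 nt.
Frame 2: TGT GAA GTA ATG CCT ATA TAT TGA CTG TAT TCT AGG GGA TCC GTA TAT ATG GAT TAT GAA — ATG at 11, stop TGA at 23 → 15 nt.
Frame 3: GTG AAG TAA TGC CTA TAT ATT GAC TGT ATT CTA GGG GAT CCG TAT ATA TGG ATT ATG AAC — no ATG→stop ORF.
ORFs ≥ 2 codons: frame 1 1–6 (2 codons), frame 2 11–25 (5 codons). Count = 2.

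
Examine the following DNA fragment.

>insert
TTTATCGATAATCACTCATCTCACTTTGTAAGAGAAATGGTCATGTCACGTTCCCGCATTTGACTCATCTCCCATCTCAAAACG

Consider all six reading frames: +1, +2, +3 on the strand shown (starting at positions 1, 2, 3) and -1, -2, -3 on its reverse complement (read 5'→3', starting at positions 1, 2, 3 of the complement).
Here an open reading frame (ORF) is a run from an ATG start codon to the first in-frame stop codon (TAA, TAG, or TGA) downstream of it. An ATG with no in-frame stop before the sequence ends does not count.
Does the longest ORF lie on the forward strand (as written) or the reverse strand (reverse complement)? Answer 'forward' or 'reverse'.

reverse

Reverse complement (5'→3'): CGTTTTGAGATGGGAGATGAGTCAAATGCGGGAACGTGACATGACCATTTCTCTTACAAAGTGAGATGAGTGATTATCGATAAA
Frame +1: TTT ATC GAT AAT CAC TCA TCT CAC TTT GTA AGA GAA ATG GTC ATG TCA CGT TCC CGC ATT TGA CTC ATC TCC CAT CTC AAA ACG — ATG at 37, stop TGA at 61 → 27 nt; ATG at 43, stop TGA at 61 → 21 nt.
Frame +2: TTA TCG ATA ATC ACT CAT CTC ACT TTG TAA GAG AAA TGG TCA TGT CAC GTT CCC GCA TTT GAC TCA TCT CCC ATC TCA AAA — no ATG→stop ORF.
Frame +3: TAT CGA TAA TCA CTC ATC TCA CTT TGT AAG AGA AAT GGT CAT GTC ACG TTC CCG CAT TTG ACT CAT CTC CCA TCT CAA AAC — no ATG→stop ORF.
Frame -1: CGT TTT GAG ATG GGA GAT GAG TCA AAT GCG GGA ACG TGA CAT GAC CAT TTC TCT TAC AAA GTG AGA TGA GTG ATT ATC GAT AAA — ATG at 10, stop TGA at 37 → 30 nt.
Frame -2: GTT TTG AGA TGG GAG ATG AGT CAA ATG CGG GAA CGT GAC ATG ACC ATT TCT CTT ACA AAG TGA GAT GAG TGA TTA TCG ATA — ATG at 17, stop TGA at 62 → 48 nt; ATG at 26, stop TGA at 62 → 39 nt; ATG at 41, stop TGA at 62 → 24 nt.
Frame -3: TTT TGA GAT GGG AGA TGA GTC AAA TGC GGG AAC GTG ACA TGA CCA TTT CTC TTA CAA AGT GAG ATG AGT GAT TAT CGA TAA — ATG at 66, stop TAA at 81 → 18 nt.
Forward-strand max 27 nt; reverse-strand max 48 nt. The reverse strand has the longer ORF.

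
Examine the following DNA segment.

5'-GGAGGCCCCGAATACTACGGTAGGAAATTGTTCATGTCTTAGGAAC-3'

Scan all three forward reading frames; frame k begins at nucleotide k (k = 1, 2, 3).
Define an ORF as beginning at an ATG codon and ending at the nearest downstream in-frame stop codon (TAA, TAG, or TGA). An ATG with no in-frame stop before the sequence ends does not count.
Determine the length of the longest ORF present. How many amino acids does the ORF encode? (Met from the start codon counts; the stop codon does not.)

2

Frame 1: GGA GGC CCC GAA TAC TAC GGT AGG AAA TTG TTC ATG TCT TAG GAA — ATG at 34, stop TAG at 40 → 9 nt.
Frame 2: GAG GCC CCG AAT ACT ACG GTA GGA AAT TGT TCA TGT CTT AGG AAC — no ATG→stop ORF.
Frame 3: AGG CCC CGA ATA CTA CGG TAG GAA ATT GTT CAT GTC TTA GGA — no ATG→stop ORF.
Longest: frame 1, positions 34–42, 9 nt = 3 codons = 2 aa. → 2 amino acids.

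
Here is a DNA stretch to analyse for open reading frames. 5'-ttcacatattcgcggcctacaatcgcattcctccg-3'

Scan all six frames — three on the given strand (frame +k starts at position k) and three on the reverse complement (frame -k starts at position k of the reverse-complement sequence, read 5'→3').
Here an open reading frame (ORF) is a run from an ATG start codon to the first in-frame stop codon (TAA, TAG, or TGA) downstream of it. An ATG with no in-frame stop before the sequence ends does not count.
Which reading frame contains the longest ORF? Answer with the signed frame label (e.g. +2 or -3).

-2

Reverse complement (5'→3'): CGGAGGAATGCGATTGTAGGCCGCGAATATGTGAA
Frame +1: TTC ACA TAT TCG CGG CCT ACA ATC GCA TTC CTC — no ATG→stop ORF.
Frame +2: TCA CAT ATT CGC GGC CTA CAA TCG CAT TCC TCC — no ATG→stop ORF.
Frame +3: CAC ATA TTC GCG GCC TAC AAT CGC ATT CCT CCG — no ATG→stop ORF.
Frame -1: CGG AGG AAT GCG ATT GTA GGC CGC GAA TAT GTG — no ATG→stop ORF.
Frame -2: GGA GGA ATG CGA TTG TAG GCC GCG AAT ATG TGA — ATG at 8, stop TAG at 17 → 12 nt; ATG at 29, stop TGA at 32 → 6 nt.
Frame -3: GAG GAA TGC GAT TGT AGG CCG CGA ATA TGT GAA — no ATG→stop ORF.
Longest ORF is 12 nt in frame -2 (positions 8–19).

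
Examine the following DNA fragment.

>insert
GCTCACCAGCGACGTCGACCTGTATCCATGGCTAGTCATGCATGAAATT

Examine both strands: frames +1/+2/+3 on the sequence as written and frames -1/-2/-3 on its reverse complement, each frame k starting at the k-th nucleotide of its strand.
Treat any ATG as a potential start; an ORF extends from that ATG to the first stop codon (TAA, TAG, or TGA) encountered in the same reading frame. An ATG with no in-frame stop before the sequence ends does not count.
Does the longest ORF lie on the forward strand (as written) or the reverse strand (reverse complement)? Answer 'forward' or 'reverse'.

reverse

Reverse complement (5'→3'): AATTTCATGCATGACTAGCCATGGATACAGGTCGACGTCGCTGGTGAGC
Frame +1: GCT CAC CAG CGA CGT CGA CCT GTA TCC ATG GCT AGT CAT GCA TGA AAT — ATG at 28, stop TGA at 43 → 18 nt.
Frame +2: CTC ACC AGC GAC GTC GAC CTG TAT CCA TGG CTA GTC ATG CAT GAA ATT — no ATG→stop ORF.
Frame +3: TCA CCA GCG ACG TCG ACC TGT ATC CAT GGC TAG TCA TGC ATG AAA — no ATG→stop ORF.
Frame -1: AAT TTC ATG CAT GAC TAG CCA TGG ATA CAG GTC GAC GTC GCT GGT GAG — ATG at 7, stop TAG at 16 → 12 nt.
Frame -2: ATT TCA TGC ATG ACT AGC CAT GGA TAC AGG TCG ACG TCG CTG GTG AGC — no ATG→stop ORF.
Frame -3: TTT CAT GCA TGA CTA GCC ATG GAT ACA GGT CGA CGT CGC TGG TGA — ATG at 21, stop TGA at 45 → 27 nt.
Forward-strand max 18 nt; reverse-strand max 27 nt. The reverse strand has the longer ORF.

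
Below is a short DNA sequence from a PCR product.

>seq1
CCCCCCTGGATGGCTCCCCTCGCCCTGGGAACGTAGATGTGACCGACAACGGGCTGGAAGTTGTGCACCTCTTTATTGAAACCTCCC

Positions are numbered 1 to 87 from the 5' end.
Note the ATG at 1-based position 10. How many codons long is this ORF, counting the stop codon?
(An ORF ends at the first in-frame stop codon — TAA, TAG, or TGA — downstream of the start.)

Codons from position 10: ATG (10–12), GCT (13–15), CCC (16–18), CTC (19–21), GCC (22–24), CTG (25–27), GGA (28–30), ACG (31–33), TAG (34–36).
TAG is the first in-frame stop; that's 9 codons including the stop.

9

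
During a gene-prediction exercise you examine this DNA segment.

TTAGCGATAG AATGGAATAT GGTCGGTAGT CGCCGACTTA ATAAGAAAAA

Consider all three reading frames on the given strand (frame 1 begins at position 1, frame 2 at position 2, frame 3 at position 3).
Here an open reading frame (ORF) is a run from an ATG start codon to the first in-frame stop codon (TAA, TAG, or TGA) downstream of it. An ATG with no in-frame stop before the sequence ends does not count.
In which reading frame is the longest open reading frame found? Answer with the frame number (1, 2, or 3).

Frame 1: TTA GCG ATA GAA TGG AAT ATG GTC GGT AGT CGC CGA CTT AAT AAG AAA — no ATG→stop ORF.
Frame 2: TAG CGA TAG AAT GGA ATA TGG TCG GTA GTC GCC GAC TTA ATA AGA AAA — no ATG→stop ORF.
Frame 3: AGC GAT AGA ATG GAA TAT GGT CGG TAG TCG CCG ACT TAA TAA GAA AAA — ATG at 12, stop TAG at 27 → 18 nt.
Longest ORF is 18 nt in frame 3 (positions 12–29).

3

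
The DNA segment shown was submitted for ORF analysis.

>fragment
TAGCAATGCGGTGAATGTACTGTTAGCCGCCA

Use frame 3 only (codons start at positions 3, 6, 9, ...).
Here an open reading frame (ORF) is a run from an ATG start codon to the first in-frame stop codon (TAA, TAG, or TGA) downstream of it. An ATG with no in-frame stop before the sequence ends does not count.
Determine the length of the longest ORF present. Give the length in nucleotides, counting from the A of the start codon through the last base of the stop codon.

12

Frame 3: GCA ATG CGG TGA ATG TAC TGT TAG CCG CCA — ATG at 6, stop TGA at 12 → 9 nt; ATG at 15, stop TAG at 24 → 12 nt.
Longest: frame 3, positions 15–26, 12 nt = 4 codons = 3 aa. → 12 nucleotides.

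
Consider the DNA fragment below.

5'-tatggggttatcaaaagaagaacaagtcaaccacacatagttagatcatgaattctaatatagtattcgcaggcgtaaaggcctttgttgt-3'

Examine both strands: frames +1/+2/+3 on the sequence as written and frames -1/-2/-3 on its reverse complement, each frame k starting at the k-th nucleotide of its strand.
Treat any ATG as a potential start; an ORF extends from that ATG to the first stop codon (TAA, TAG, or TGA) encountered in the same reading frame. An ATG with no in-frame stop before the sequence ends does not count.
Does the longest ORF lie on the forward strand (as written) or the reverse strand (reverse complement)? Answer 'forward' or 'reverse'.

forward

Reverse complement (5'→3'): ACAACAAAGGCCTTTACGCCTGCGAATACTATATTAGAATTCATGATCTAACTATGTGTGGTTGACTTGTTCTTCTTTTGATAACCCCATA
Frame +1: TAT GGG GTT ATC AAA AGA AGA ACA AGT CAA CCA CAC ATA GTT AGA TCA TGA ATT CTA ATA TAG TAT TCG CAG GCG TAA AGG CCT TTG TTG — no ATG→stop ORF.
Frame +2: ATG GGG TTA TCA AAA GAA GAA CAA GTC AAC CAC ACA TAG TTA GAT CAT GAA TTC TAA TAT AGT ATT CGC AGG CGT AAA GGC CTT TGT TGT — ATG at 2, stop TAG at 38 → 39 nt.
Frame +3: TGG GGT TAT CAA AAG AAG AAC AAG TCA ACC ACA CAT AGT TAG ATC ATG AAT TCT AAT ATA GTA TTC GCA GGC GTA AAG GCC TTT GTT — no ATG→stop ORF.
Frame -1: ACA ACA AAG GCC TTT ACG CCT GCG AAT ACT ATA TTA GAA TTC ATG ATC TAA CTA TGT GTG GTT GAC TTG TTC TTC TTT TGA TAA CCC CAT — ATG at 43, stop TAA at 49 → 9 nt.
Frame -2: CAA CAA AGG CCT TTA CGC CTG CGA ATA CTA TAT TAG AAT TCA TGA TCT AAC TAT GTG TGG TTG ACT TGT TCT TCT TTT GAT AAC CCC ATA — no ATG→stop ORF.
Frame -3: AAC AAA GGC CTT TAC GCC TGC GAA TAC TAT ATT AGA ATT CAT GAT CTA ACT ATG TGT GGT TGA CTT GTT CTT CTT TTG ATA ACC CCA — ATG at 54, stop TGA at 63 → 12 nt.
Forward-strand max 39 nt; reverse-strand max 12 nt. The forward strand has the longer ORF.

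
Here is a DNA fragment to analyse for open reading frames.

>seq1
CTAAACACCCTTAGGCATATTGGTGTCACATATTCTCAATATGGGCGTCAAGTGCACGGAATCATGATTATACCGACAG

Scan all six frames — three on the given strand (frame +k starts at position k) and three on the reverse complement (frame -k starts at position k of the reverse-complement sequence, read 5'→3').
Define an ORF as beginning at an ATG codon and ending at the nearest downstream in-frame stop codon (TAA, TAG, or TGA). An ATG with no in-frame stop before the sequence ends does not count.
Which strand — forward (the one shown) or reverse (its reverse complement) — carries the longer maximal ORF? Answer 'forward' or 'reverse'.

forward

Reverse complement (5'→3'): CTGTCGGTATAATCATGATTCCGTGCACTTGACGCCCATATTGAGAATATGTGACACCAATATGCCTAAGGGTGTTTAG
Frame +1: CTA AAC ACC CTT AGG CAT ATT GGT GTC ACA TAT TCT CAA TAT GGG CGT CAA GTG CAC GGA ATC ATG ATT ATA CCG ACA — no ATG→stop ORF.
Frame +2: TAA ACA CCC TTA GGC ATA TTG GTG TCA CAT ATT CTC AAT ATG GGC GTC AAG TGC ACG GAA TCA TGA TTA TAC CGA CAG — ATG at 41, stop TGA at 65 → 27 nt.
Frame +3: AAA CAC CCT TAG GCA TAT TGG TGT CAC ATA TTC TCA ATA TGG GCG TCA AGT GCA CGG AAT CAT GAT TAT ACC GAC — no ATG→stop ORF.
Frame -1: CTG TCG GTA TAA TCA TGA TTC CGT GCA CTT GAC GCC CAT ATT GAG AAT ATG TGA CAC CAA TAT GCC TAA GGG TGT TTA — ATG at 49, stop TGA at 52 → 6 nt.
Frame -2: TGT CGG TAT AAT CAT GAT TCC GTG CAC TTG ACG CCC ATA TTG AGA ATA TGT GAC ACC AAT ATG CCT AAG GGT GTT TAG — ATG at 62, stop TAG at 77 → 18 nt.
Frame -3: GTC GGT ATA ATC ATG ATT CCG TGC ACT TGA CGC CCA TAT TGA GAA TAT GTG ACA CCA ATA TGC CTA AGG GTG TTT — ATG at 15, stop TGA at 30 → 18 nt.
Forward-strand max 27 nt; reverse-strand max 18 nt. The forward strand has the longer ORF.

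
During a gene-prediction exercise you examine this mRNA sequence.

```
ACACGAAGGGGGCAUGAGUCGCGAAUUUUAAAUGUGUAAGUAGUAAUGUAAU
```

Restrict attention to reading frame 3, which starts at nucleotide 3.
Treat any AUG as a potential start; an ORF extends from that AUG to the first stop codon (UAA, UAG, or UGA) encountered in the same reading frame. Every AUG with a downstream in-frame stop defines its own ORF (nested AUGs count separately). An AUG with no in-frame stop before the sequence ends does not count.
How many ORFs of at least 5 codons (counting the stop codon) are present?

Frame 3: ACG AAG GGG GCA UGA GUC GCG AAU UUU AAA UGU GUA AGU AGU AAU GUA — no AUG→stop ORF.
No ORF reaches 5 codons. Count = 0.

0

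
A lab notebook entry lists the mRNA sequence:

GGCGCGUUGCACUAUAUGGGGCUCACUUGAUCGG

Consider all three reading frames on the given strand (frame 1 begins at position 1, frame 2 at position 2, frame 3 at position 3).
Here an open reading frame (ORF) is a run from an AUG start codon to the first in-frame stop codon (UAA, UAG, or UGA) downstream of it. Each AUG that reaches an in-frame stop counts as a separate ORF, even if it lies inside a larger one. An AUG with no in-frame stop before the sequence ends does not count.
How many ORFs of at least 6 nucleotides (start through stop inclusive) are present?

1

Frame 1: GGC GCG UUG CAC UAU AUG GGG CUC ACU UGA UCG — AUG at 16, stop UGA at 28 → 15 nt.
Frame 2: GCG CGU UGC ACU AUA UGG GGC UCA CUU GAU CGG — no AUG→stop ORF.
Frame 3: CGC GUU GCA CUA UAU GGG GCU CAC UUG AUC — no AUG→stop ORF.
ORFs ≥ 6 nucleotides: frame 1 16–30 (15 nucleotides). Count = 1.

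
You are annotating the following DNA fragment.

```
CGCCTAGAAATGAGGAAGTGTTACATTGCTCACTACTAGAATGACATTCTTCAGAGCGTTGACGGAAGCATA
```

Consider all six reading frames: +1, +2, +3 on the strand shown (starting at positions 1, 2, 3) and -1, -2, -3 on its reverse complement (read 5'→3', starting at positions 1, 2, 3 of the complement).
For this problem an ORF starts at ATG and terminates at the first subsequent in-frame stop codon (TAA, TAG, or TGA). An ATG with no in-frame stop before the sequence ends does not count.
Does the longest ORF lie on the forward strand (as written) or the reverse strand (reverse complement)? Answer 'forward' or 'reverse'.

Reverse complement (5'→3'): TATGCTTCCGTCAACGCTCTGAAGAATGTCATTCTAGTAGTGAGCAATGTAACACTTCCTCATTTCTAGGCG
Frame +1: CGC CTA GAA ATG AGG AAG TGT TAC ATT GCT CAC TAC TAG AAT GAC ATT CTT CAG AGC GTT GAC GGA AGC ATA — ATG at 10, stop TAG at 37 → 30 nt.
Frame +2: GCC TAG AAA TGA GGA AGT GTT ACA TTG CTC ACT ACT AGA ATG ACA TTC TTC AGA GCG TTG ACG GAA GCA — no ATG→stop ORF.
Frame +3: CCT AGA AAT GAG GAA GTG TTA CAT TGC TCA CTA CTA GAA TGA CAT TCT TCA GAG CGT TGA CGG AAG CAT — no ATG→stop ORF.
Frame -1: TAT GCT TCC GTC AAC GCT CTG AAG AAT GTC ATT CTA GTA GTG AGC AAT GTA ACA CTT CCT CAT TTC TAG GCG — no ATG→stop ORF.
Frame -2: ATG CTT CCG TCA ACG CTC TGA AGA ATG TCA TTC TAG TAG TGA GCA ATG TAA CAC TTC CTC ATT TCT AGG — ATG at 2, stop TGA at 20 → 21 nt; ATG at 26, stop TAG at 35 → 12 nt; ATG at 47, stop TAA at 50 → 6 nt.
Frame -3: TGC TTC CGT CAA CGC TCT GAA GAA TGT CAT TCT AGT AGT GAG CAA TGT AAC ACT TCC TCA TTT CTA GGC — no ATG→stop ORF.
Forward-strand max 30 nt; reverse-strand max 21 nt. The forward strand has the longer ORF.

forward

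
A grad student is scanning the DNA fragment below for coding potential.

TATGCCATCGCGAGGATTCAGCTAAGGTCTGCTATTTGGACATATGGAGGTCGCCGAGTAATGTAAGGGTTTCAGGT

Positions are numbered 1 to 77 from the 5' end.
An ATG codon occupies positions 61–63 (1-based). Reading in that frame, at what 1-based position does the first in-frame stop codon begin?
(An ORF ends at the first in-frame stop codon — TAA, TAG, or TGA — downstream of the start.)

Codons from position 61: ATG (61–63), TAA (64–66).
TAA is a stop codon; it begins at position 64.

64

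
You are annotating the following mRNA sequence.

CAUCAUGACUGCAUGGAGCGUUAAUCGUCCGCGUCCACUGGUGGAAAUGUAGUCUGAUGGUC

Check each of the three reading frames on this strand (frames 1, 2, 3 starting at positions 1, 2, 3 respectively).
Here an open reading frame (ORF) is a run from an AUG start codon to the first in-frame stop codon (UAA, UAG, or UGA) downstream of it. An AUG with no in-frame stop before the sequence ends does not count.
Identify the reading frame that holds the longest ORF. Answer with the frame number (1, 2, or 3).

2

Frame 1: CAU CAU GAC UGC AUG GAG CGU UAA UCG UCC GCG UCC ACU GGU GGA AAU GUA GUC UGA UGG — AUG at 13, stop UAA at 22 → 12 nt.
Frame 2: AUC AUG ACU GCA UGG AGC GUU AAU CGU CCG CGU CCA CUG GUG GAA AUG UAG UCU GAU GGU — AUG at 5, stop UAG at 50 → 48 nt; AUG at 47, stop UAG at 50 → 6 nt.
Frame 3: UCA UGA CUG CAU GGA GCG UUA AUC GUC CGC GUC CAC UGG UGG AAA UGU AGU CUG AUG GUC — no AUG→stop ORF.
Longest ORF is 48 nt in frame 2 (positions 5–52).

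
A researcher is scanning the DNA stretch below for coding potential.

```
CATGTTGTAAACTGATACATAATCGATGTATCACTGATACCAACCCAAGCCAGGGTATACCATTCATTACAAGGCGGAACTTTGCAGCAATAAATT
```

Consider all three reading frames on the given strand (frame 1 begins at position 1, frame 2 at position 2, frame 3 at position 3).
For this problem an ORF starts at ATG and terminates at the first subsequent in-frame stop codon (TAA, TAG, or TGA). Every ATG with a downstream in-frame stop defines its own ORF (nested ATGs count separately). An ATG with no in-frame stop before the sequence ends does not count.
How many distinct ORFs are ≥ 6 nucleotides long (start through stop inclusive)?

2

Frame 1: CAT GTT GTA AAC TGA TAC ATA ATC GAT GTA TCA CTG ATA CCA ACC CAA GCC AGG GTA TAC CAT TCA TTA CAA GGC GGA ACT TTG CAG CAA TAA ATT — no ATG→stop ORF.
Frame 2: ATG TTG TAA ACT GAT ACA TAA TCG ATG TAT CAC TGA TAC CAA CCC AAG CCA GGG TAT ACC ATT CAT TAC AAG GCG GAA CTT TGC AGC AAT AAA — ATG at 2, stop TAA at 8 → 9 nt; ATG at 26, stop TGA at 35 → 12 nt.
Frame 3: TGT TGT AAA CTG ATA CAT AAT CGA TGT ATC ACT GAT ACC AAC CCA AGC CAG GGT ATA CCA TTC ATT ACA AGG CGG AAC TTT GCA GCA ATA AAT — no ATG→stop ORF.
ORFs ≥ 6 nucleotides: frame 2 2–10 (9 nucleotides), frame 2 26–37 (12 nucleotides). Count = 2.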